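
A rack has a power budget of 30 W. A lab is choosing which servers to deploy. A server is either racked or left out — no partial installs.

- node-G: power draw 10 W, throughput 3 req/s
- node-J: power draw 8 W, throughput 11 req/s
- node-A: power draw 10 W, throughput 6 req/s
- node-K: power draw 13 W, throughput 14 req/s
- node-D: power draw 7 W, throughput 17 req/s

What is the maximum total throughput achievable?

Allowing fractional choices, the relaxed optimum would be about 43.2, but servers are indivisible.
node-J + node-A + node-D: power draw 8 + 10 + 7 = 25 ≤ 30, throughput 11 + 6 + 17 = 34.
node-A + node-K + node-D: power draw 10 + 13 + 7 = 30 ≤ 30, throughput 6 + 14 + 17 = 37.
node-J + node-K + node-D: power draw 8 + 13 + 7 = 28 ≤ 30, throughput 11 + 14 + 17 = 42.
Best is node-J, node-K, and node-D with total throughput 42.

42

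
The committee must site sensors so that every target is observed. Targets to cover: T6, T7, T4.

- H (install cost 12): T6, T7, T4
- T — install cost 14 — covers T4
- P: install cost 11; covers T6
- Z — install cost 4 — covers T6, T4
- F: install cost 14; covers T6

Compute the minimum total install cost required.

12

The greedy cost-per-new-target heuristic would pick Z and H for 16, but a cheaper cover exists.
H alone covers T6, T7, T4 — every target.
Total install cost: 12.
No cover costs less than 12.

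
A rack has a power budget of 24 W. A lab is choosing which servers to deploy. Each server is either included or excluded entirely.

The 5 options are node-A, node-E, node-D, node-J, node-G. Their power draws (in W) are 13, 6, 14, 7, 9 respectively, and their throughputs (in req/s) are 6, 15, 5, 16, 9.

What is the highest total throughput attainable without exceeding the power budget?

40

This is a 0-1 knapsack instance.
node-E + node-J + node-G: power draw 6 + 7 + 9 = 22 ≤ 24, throughput 15 + 16 + 9 = 40.
node-E + node-J: power draw 6 + 7 = 13 ≤ 24, throughput 15 + 16 = 31.
node-J + node-G: power draw 7 + 9 = 16 ≤ 24, throughput 16 + 9 = 25.
Best is node-E, node-J, and node-G with total throughput 40.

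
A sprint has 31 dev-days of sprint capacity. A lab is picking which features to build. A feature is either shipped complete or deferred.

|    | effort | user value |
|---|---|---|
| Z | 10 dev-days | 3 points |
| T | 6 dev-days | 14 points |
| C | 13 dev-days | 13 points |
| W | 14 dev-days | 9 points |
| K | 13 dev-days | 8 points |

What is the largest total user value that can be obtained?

30

Z + T + C: effort 10 + 6 + 13 = 29 ≤ 31, user value 3 + 14 + 13 = 30.
T + C: effort 6 + 13 = 19 ≤ 31, user value 14 + 13 = 27.
Best is Z, T, and C with total user value 30.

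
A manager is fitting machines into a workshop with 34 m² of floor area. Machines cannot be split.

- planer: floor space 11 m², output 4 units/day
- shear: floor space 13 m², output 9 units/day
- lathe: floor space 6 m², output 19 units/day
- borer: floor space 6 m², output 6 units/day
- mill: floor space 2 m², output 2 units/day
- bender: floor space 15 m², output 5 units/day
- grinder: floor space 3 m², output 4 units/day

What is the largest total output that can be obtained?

shear + lathe + borer + grinder: floor space 13 + 6 + 6 + 3 = 28 ≤ 34, output 9 + 19 + 6 + 4 = 38.
shear + lathe + borer + mill: floor space 13 + 6 + 6 + 2 = 27 ≤ 34, output 9 + 19 + 6 + 2 = 36.
shear + lathe + borer + mill + grinder: floor space 13 + 6 + 6 + 2 + 3 = 30 ≤ 34, output 9 + 19 + 6 + 2 + 4 = 40.
Best is shear, lathe, borer, mill, and grinder with total output 40.

40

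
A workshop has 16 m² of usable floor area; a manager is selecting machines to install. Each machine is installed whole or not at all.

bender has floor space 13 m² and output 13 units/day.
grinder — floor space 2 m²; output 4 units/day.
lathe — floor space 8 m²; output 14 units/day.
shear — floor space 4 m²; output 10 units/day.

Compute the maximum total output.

This is a 0-1 knapsack instance.
Allowing fractional choices, the relaxed optimum would be about 30.0, but machines are indivisible.
grinder + lathe: floor space 2 + 8 = 10 ≤ 16, output 4 + 14 = 18.
lathe + shear: floor space 8 + 4 = 12 ≤ 16, output 14 + 10 = 24.
grinder + lathe + shear: floor space 2 + 8 + 4 = 14 ≤ 16, output 4 + 14 + 10 = 28.
Best is grinder, lathe, and shear with total output 28.

28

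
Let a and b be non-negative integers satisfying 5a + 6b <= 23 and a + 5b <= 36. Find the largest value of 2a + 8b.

26

(a,b)=(1,3) is feasible, giving 26.
(a,b)=(0,3) is feasible, giving 24.
(a,b)=(2,2) is feasible, giving 20.
No feasible integer point exceeds 26.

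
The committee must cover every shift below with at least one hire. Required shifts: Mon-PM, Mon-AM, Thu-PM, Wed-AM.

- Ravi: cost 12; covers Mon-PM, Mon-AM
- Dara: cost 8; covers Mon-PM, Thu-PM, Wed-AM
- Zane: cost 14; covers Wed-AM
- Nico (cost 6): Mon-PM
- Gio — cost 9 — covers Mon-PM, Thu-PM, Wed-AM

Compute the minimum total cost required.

Choose Ravi and Dara: together they cover Mon-PM, Mon-AM, Thu-PM, Wed-AM — every shift.
Total cost: 12 + 8 = 20.

20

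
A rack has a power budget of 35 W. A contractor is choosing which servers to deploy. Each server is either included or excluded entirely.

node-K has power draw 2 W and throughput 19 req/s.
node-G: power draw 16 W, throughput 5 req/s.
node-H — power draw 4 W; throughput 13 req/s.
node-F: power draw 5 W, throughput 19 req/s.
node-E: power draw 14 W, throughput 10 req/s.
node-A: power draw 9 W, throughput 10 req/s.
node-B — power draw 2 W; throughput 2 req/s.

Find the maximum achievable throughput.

Allowing fractional choices, the relaxed optimum would be about 72.3, but servers are indivisible.
node-K + node-H + node-F + node-A + node-B: power draw 2 + 4 + 5 + 9 + 2 = 22 ≤ 35, throughput 19 + 13 + 19 + 10 + 2 = 63.
node-K + node-H + node-F + node-E + node-A: power draw 2 + 4 + 5 + 14 + 9 = 34 ≤ 35, throughput 19 + 13 + 19 + 10 + 10 = 71.
node-K + node-H + node-F + node-E + node-B: power draw 2 + 4 + 5 + 14 + 2 = 27 ≤ 35, throughput 19 + 13 + 19 + 10 + 2 = 63.
Best is node-K, node-H, node-F, node-E, and node-A with total throughput 71.

71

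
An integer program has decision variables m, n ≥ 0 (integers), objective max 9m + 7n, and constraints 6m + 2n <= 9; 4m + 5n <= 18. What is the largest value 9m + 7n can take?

21

Relaxing integrality, the LP optimum is 26.59 at (m,n) = (0.409, 3.27), which is not an integer point.
(m,n)=(0,3): 6·0+2·3=6≤9, 4·0+5·3=15≤18, objective 21.
(m,n)=(0,2): 6·0+2·2=4≤9, 4·0+5·2=10≤18, objective 14.
Maximum is 21 at (m,n)=(0,3).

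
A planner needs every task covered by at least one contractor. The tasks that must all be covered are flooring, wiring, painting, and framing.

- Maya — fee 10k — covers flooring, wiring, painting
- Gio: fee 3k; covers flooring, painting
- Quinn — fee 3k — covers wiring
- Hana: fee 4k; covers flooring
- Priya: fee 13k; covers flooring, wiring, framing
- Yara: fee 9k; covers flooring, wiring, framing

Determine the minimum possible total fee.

12

The greedy cost-per-new-task heuristic would pick Gio, Quinn, and Yara for 15, but a cheaper cover exists.
Choose Gio and Yara: together they cover flooring, wiring, painting, framing — every task.
Total fee: 3 + 9 = 12.
No cover costs less than 12.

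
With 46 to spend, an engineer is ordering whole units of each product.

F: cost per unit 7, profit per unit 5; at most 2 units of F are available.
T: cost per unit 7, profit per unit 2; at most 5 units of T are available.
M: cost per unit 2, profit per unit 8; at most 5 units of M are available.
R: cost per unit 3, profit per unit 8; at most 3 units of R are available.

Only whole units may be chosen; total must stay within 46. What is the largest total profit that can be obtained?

2×F, 1×T, 5×M, and 3×R: cost 40 ≤ 46, profit 2·5 + 1·2 + 5·8 + 3·8 = 76.
2×F, 5×M, and 3×R: cost 33 ≤ 46, profit 2·5 + 5·8 + 3·8 = 74.
Best is 76.

76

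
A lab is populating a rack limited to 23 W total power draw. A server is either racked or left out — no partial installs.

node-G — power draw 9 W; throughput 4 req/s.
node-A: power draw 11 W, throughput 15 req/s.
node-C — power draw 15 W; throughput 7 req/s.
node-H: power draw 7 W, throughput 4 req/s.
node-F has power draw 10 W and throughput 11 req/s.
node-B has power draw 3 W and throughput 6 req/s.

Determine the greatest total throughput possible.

This is a 0-1 knapsack instance.
Allowing fractional choices, the relaxed optimum would be about 30.9, but servers are indivisible.
node-A + node-H + node-B: power draw 11 + 7 + 3 = 21 ≤ 23, throughput 15 + 4 + 6 = 25.
node-A + node-F: power draw 11 + 10 = 21 ≤ 23, throughput 15 + 11 = 26.
node-G + node-A + node-B: power draw 9 + 11 + 3 = 23 ≤ 23, throughput 4 + 15 + 6 = 25.
Best is node-A and node-F with total throughput 26.

26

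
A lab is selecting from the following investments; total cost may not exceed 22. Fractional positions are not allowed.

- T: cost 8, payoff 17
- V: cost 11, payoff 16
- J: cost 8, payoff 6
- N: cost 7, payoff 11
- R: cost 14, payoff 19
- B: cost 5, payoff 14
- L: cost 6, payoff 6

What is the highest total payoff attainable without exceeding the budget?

42

Take T, N, and B: cost 8 + 7 + 5 = 20 ≤ 22, payoff 17 + 11 + 14 = 42.
No other feasible combination does better.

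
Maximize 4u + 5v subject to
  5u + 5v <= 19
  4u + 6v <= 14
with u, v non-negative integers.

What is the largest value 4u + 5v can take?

(u,v)=(2,1) is feasible, giving 13.
(u,v)=(3,0) is feasible, giving 12.
(u,v)=(1,1) is feasible, giving 9.
(u,v)=(2,0) is feasible, giving 8.
No feasible integer point exceeds 13.

13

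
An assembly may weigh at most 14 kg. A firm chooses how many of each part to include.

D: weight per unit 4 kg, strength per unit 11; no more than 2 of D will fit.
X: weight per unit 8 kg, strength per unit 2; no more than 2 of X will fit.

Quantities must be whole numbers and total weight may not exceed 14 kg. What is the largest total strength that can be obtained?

Take 2×D: weight 8 ≤ 14, strength 2·11 = 22.
D has the best ratio (11/4) and is taken to its limit of 2; remaining capacity is filled optimally with the others.

22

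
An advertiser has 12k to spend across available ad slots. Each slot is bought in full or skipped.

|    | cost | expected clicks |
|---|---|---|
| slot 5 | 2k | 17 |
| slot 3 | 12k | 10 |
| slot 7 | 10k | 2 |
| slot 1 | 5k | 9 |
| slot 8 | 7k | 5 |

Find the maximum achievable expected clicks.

slot 5 + slot 8: cost 2 + 7 = 9 ≤ 12, expected clicks 17 + 5 = 22.
slot 5 + slot 7: cost 2 + 10 = 12 ≤ 12, expected clicks 17 + 2 = 19.
slot 5 + slot 1: cost 2 + 5 = 7 ≤ 12, expected clicks 17 + 9 = 26.
Best is slot 5 and slot 1 with total expected clicks 26.

26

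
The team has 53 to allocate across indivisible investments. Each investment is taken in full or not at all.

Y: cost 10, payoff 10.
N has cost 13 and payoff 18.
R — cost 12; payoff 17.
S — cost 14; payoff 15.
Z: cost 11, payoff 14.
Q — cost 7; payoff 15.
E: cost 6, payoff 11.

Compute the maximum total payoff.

76

This is a 0-1 knapsack instance.
Take N, R, S, Q, and E: cost 13 + 12 + 14 + 7 + 6 = 52 ≤ 53, payoff 18 + 17 + 15 + 15 + 11 = 76.
No other feasible combination does better.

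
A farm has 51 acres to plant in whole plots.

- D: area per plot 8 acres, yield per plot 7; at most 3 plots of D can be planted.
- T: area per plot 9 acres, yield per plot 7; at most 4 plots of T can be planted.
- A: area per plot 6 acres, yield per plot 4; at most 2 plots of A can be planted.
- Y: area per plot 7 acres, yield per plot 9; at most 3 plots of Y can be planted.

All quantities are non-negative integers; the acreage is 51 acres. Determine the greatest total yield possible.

This is a bounded integer knapsack.
2×T, 2×A, and 3×Y: area 51 ≤ 51, yield 2·7 + 2·4 + 3·9 = 49.
3×D, 1×A, and 3×Y: area 51 ≤ 51, yield 3·7 + 1·4 + 3·9 = 52.
Best is 52.

52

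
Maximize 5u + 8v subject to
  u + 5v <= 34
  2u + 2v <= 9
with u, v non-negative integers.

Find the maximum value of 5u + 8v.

(u,v)=(0,4) is feasible, giving 32.
(u,v)=(1,3) is feasible, giving 29.
(u,v)=(0,3) is feasible, giving 24.
No feasible integer point exceeds 32.

32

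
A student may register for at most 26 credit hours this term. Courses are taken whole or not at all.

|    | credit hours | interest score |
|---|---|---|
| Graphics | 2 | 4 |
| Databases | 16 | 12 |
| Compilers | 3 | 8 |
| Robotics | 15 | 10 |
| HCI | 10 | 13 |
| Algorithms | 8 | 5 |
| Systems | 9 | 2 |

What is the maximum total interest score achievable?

Allowing fractional choices, the relaxed optimum would be about 33.2, but courses are indivisible.
Compilers + HCI + Algorithms: credit hours 3 + 10 + 8 = 21 ≤ 26, interest score 8 + 13 + 5 = 26.
Graphics + Compilers + HCI + Algorithms: credit hours 2 + 3 + 10 + 8 = 23 ≤ 26, interest score 4 + 8 + 13 + 5 = 30.
Graphics + Compilers + HCI + Systems: credit hours 2 + 3 + 10 + 9 = 24 ≤ 26, interest score 4 + 8 + 13 + 2 = 27.
Best is Graphics, Compilers, HCI, and Algorithms with total interest score 30.

30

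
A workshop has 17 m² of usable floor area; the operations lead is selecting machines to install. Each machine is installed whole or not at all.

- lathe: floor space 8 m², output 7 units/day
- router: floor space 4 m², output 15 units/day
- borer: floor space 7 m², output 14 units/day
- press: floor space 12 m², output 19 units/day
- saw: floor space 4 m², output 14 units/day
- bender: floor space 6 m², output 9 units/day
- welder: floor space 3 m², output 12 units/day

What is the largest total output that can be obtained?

50

Treat it as a binary knapsack problem.
Allowing fractional choices, the relaxed optimum would be about 53.0, but machines are indivisible.
router + saw + welder: floor space 4 + 4 + 3 = 11 ≤ 17, output 15 + 14 + 12 = 41.
router + borer + saw: floor space 4 + 7 + 4 = 15 ≤ 17, output 15 + 14 + 14 = 43.
router + saw + bender + welder: floor space 4 + 4 + 6 + 3 = 17 ≤ 17, output 15 + 14 + 9 + 12 = 50.
Best is router, saw, bender, and welder with total output 50.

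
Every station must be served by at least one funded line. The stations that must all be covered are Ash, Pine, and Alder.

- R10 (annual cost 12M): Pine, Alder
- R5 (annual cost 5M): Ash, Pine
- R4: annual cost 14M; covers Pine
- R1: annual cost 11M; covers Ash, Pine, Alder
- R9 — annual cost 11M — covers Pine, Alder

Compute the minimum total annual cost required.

11

The greedy cost-per-new-station heuristic would pick R5 and R1 for 16, but a cheaper cover exists.
R1 alone covers Ash, Pine, Alder — every station.
Total annual cost: 11.
No cover costs less than 11.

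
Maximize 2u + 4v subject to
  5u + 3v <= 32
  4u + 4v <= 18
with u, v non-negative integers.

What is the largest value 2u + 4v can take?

The continuous relaxation peaks at (0, 4.5) with value 18.00; rounding to a feasible lattice point costs some objective.
(u,v)=(0,4): 5·0+3·4=12≤32, 4·0+4·4=16≤18, objective 16.
(u,v)=(1,3): 5·1+3·3=14≤32, 4·1+4·3=16≤18, objective 14.
(u,v)=(0,3): 5·0+3·3=9≤32, 4·0+4·3=12≤18, objective 12.
Maximum is 16 at (u,v)=(0,4).

16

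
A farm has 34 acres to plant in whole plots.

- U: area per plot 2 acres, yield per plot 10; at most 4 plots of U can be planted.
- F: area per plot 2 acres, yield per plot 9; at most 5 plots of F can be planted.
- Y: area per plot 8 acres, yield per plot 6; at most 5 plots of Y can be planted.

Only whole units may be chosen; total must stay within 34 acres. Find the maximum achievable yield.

97

This is a bounded integer knapsack.
Take 4×U, 5×F, and 2×Y: area 34 ≤ 34, yield 4·10 + 5·9 + 2·6 = 97.
U has the best ratio (10/2) and is taken to its limit of 4; remaining capacity is filled optimally with the others.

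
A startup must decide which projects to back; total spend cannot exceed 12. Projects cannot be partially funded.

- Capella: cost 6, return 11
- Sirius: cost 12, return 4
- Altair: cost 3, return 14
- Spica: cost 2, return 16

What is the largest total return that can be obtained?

41

This is a 0-1 knapsack instance.
Allowing fractional choices, the relaxed optimum would be about 41.3, but projects are indivisible.
Altair + Spica: cost 3 + 2 = 5 ≤ 12, return 14 + 16 = 30.
Capella + Altair + Spica: cost 6 + 3 + 2 = 11 ≤ 12, return 11 + 14 + 16 = 41.
Capella + Spica: cost 6 + 2 = 8 ≤ 12, return 11 + 16 = 27.
Best is Capella, Altair, and Spica with total return 41.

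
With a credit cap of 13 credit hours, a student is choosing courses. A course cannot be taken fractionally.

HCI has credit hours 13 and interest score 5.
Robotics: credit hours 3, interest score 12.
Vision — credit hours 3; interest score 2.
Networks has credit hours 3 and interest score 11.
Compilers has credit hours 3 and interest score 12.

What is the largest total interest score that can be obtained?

37

Allowing fractional choices, the relaxed optimum would be about 37.4, but courses are indivisible.
Robotics + Vision + Networks + Compilers: credit hours 3 + 3 + 3 + 3 = 12 ≤ 13, interest score 12 + 2 + 11 + 12 = 37.
Robotics + Networks + Compilers: credit hours 3 + 3 + 3 = 9 ≤ 13, interest score 12 + 11 + 12 = 35.
Best is Robotics, Vision, Networks, and Compilers with total interest score 37.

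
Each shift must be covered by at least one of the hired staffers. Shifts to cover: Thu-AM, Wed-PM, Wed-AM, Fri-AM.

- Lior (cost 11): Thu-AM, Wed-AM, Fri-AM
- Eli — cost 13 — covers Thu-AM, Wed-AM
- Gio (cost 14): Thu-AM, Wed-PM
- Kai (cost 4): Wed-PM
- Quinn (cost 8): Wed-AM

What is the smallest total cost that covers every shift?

Choose Lior and Kai: together they cover Thu-AM, Wed-PM, Wed-AM, Fri-AM — every shift.
Total cost: 11 + 4 = 15.
No cover costs less than 15.

15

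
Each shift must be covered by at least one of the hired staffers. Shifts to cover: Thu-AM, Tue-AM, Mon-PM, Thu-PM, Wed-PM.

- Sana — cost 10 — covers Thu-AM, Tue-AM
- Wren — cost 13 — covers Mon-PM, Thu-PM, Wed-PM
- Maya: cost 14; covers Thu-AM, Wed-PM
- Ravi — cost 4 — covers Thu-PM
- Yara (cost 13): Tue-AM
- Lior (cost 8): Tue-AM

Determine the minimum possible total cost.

23

Choose Sana and Wren: together they cover Thu-AM, Tue-AM, Mon-PM, Thu-PM, Wed-PM — every shift.
Total cost: 10 + 13 = 23.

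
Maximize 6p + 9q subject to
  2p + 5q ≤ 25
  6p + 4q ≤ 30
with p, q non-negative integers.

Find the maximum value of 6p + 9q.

48

(p,q)=(2,4) is feasible, giving 48.
(p,q)=(3,3) is feasible, giving 45.
The best lattice point is (2,4), giving 48.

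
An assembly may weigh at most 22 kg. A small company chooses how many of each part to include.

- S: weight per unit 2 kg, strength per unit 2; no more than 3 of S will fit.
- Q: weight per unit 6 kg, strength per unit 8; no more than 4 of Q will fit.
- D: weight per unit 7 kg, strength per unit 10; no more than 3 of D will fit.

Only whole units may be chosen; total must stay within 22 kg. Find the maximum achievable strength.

30

D has the best ratio (10/7); taking only D gives at most 3×10 = 30 (stopped by the weight limit).
Optimal: 3×D: weight 21 ≤ 22, strength 3·10 = 30.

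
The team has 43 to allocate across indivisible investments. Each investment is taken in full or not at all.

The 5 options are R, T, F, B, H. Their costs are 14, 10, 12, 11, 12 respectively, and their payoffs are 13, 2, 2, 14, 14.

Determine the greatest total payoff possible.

Allowing fractional choices, the relaxed optimum would be about 42.2, but investments are indivisible.
R + B + H: cost 14 + 11 + 12 = 37 ≤ 43, payoff 13 + 14 + 14 = 41.
T + B + H: cost 10 + 11 + 12 = 33 ≤ 43, payoff 2 + 14 + 14 = 30.
Best is R, B, and H with total payoff 41.

41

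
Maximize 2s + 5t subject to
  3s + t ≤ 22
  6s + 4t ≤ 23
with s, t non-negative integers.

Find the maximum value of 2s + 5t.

25

(s,t)=(0,5): 3·0+1·5=5≤22, 6·0+4·5=20≤23, objective 25.
(s,t)=(1,4): 3·1+1·4=7≤22, 6·1+4·4=22≤23, objective 22.
(s,t)=(0,4): 3·0+1·4=4≤22, 6·0+4·4=16≤23, objective 20.
The best lattice point is (0,5), giving 25.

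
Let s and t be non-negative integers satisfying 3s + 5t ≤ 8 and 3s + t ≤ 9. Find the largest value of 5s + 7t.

12

Relaxing integrality, the LP optimum is 13.33 at (s,t) = (2.67, 0), which is not an integer point.
(s,t)=(1,1): 3·1+5·1=8≤8, 3·1+1·1=4≤9, objective 12.
(s,t)=(2,0): 3·2+5·0=6≤8, 3·2+1·0=6≤9, objective 10.
(s,t)=(0,1): 3·0+5·1=5≤8, 3·0+1·1=1≤9, objective 7.
(s,t)=(1,0): 3·1+5·0=3≤8, 3·1+1·0=3≤9, objective 5.
Maximum is 12 at (s,t)=(1,1).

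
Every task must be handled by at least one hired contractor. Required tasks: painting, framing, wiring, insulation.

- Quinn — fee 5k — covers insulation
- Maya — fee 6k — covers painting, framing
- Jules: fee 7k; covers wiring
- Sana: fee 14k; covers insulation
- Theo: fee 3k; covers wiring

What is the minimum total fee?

14

Choose Quinn, Maya, and Theo: together they cover painting, framing, wiring, insulation — every task.
Total fee: 5 + 6 + 3 = 14.
No cover costs less than 14.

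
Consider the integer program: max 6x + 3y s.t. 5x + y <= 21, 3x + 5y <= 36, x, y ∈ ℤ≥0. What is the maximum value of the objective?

(x,y)=(3,5): 5·3+1·5=20≤21, 3·3+5·5=34≤36, objective 33.
(x,y)=(3,4): 5·3+1·4=19≤21, 3·3+5·4=29≤36, objective 30.
(x,y)=(2,6): 5·2+1·6=16≤21, 3·2+5·6=36≤36, objective 30.
Maximum is 33 at (x,y)=(3,5).

33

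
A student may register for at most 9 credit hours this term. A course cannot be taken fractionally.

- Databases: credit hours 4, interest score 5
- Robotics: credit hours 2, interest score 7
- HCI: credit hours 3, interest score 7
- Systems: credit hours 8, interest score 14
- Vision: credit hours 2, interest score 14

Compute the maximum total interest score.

This is a 0-1 knapsack instance.
Allowing fractional choices, the relaxed optimum would be about 31.5, but courses are indivisible.
Robotics + HCI + Vision: credit hours 2 + 3 + 2 = 7 ≤ 9, interest score 7 + 7 + 14 = 28.
Databases + Robotics + Vision: credit hours 4 + 2 + 2 = 8 ≤ 9, interest score 5 + 7 + 14 = 26.
Best is Robotics, HCI, and Vision with total interest score 28.

28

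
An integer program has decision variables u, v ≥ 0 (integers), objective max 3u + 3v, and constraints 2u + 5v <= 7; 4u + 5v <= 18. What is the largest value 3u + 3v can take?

9

Relaxing integrality, the LP optimum is 10.50 at (u,v) = (3.5, 0), which is not an integer point.
(u,v)=(3,0): 2·3+5·0=6≤7, 4·3+5·0=12≤18, objective 9.
(u,v)=(2,0): 2·2+5·0=4≤7, 4·2+5·0=8≤18, objective 6.
The best lattice point is (3,0), giving 9.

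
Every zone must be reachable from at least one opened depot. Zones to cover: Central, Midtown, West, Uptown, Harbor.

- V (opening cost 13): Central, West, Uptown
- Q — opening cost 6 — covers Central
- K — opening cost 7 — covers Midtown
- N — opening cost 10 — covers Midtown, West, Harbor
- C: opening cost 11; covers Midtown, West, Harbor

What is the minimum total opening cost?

23

This is an integer covering problem.
The greedy cost-per-new-zone heuristic would pick N, Q, and V for 29, but a cheaper cover exists.
Choose V and N: together they cover Central, Midtown, West, Uptown, Harbor — every zone.
Total opening cost: 13 + 10 = 23.
No cover costs less than 23.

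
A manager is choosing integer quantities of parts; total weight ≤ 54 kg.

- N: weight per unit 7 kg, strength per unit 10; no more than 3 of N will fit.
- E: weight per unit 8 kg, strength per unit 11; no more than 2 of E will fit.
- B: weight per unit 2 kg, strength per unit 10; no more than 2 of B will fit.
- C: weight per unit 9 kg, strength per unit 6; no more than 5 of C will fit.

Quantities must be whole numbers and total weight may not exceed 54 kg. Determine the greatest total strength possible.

This is a bounded integer knapsack.
3×N, 2×E, 2×B, and 1×C: weight 50 ≤ 54, strength 3·10 + 2·11 + 2·10 + 1·6 = 78.
2×N, 2×E, 2×B, and 2×C: weight 52 ≤ 54, strength 2·10 + 2·11 + 2·10 + 2·6 = 74.
Best is 78.

78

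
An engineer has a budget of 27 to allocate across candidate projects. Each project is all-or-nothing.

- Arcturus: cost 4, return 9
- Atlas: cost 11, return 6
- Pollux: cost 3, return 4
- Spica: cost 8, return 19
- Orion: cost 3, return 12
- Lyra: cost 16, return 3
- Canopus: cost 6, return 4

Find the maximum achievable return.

48

Allowing fractional choices, the relaxed optimum would be about 49.6, but projects are indivisible.
Arcturus + Atlas + Spica + Orion: cost 4 + 11 + 8 + 3 = 26 ≤ 27, return 9 + 6 + 19 + 12 = 46.
Arcturus + Pollux + Spica + Orion + Canopus: cost 4 + 3 + 8 + 3 + 6 = 24 ≤ 27, return 9 + 4 + 19 + 12 + 4 = 48.
Best is Arcturus, Pollux, Spica, Orion, and Canopus with total return 48.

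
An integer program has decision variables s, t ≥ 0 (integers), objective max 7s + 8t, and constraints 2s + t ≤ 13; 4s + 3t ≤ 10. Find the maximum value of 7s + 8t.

Relaxing integrality, the LP optimum is 26.67 at (s,t) = (0, 3.33), which is not an integer point.
(s,t)=(0,3): 2·0+1·3=3≤13, 4·0+3·3=9≤10, objective 24.
(s,t)=(1,2): 2·1+1·2=4≤13, 4·1+3·2=10≤10, objective 23.
(s,t)=(0,2): 2·0+1·2=2≤13, 4·0+3·2=6≤10, objective 16.
Maximum is 24 at (s,t)=(0,3).

24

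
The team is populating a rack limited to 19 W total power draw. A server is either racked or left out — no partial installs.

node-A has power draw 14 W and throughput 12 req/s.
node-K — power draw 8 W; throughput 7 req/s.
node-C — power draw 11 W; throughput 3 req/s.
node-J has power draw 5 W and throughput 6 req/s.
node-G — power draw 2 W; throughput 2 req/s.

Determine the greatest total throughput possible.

Allowing fractional choices, the relaxed optimum would be about 18.4, but servers are indivisible.
node-A + node-G: power draw 14 + 2 = 16 ≤ 19, throughput 12 + 2 = 14.
node-K + node-J + node-G: power draw 8 + 5 + 2 = 15 ≤ 19, throughput 7 + 6 + 2 = 15.
node-A + node-J: power draw 14 + 5 = 19 ≤ 19, throughput 12 + 6 = 18.
Best is node-A and node-J with total throughput 18.

18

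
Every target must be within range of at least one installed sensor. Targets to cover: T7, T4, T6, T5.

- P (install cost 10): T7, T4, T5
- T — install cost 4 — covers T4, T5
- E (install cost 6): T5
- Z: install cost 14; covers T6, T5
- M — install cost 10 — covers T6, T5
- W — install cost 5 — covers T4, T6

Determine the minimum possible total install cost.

This is a weighted set-cover instance.
The greedy cost-per-new-target heuristic would pick T, W, and P for 19, but a cheaper cover exists.
Choose P and W: together they cover T7, T4, T6, T5 — every target.
Total install cost: 10 + 5 = 15.
No cover costs less than 15.

15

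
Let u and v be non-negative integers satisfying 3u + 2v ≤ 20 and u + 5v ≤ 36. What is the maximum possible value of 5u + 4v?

36

(u,v)=(4,4): 3·4+2·4=20≤20, 1·4+5·4=24≤36, objective 36.
(u,v)=(3,5): 3·3+2·5=19≤20, 1·3+5·5=28≤36, objective 35.
(u,v)=(2,6): 3·2+2·6=18≤20, 1·2+5·6=32≤36, objective 34.
(u,v)=(1,7): 3·1+2·7=17≤20, 1·1+5·7=36≤36, objective 33.
No feasible integer point exceeds 36.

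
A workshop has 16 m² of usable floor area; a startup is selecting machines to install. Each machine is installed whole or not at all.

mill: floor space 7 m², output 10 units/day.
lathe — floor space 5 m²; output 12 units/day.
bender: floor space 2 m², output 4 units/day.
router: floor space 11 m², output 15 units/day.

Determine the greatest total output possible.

Treat it as a binary knapsack problem.
mill + lathe + bender: floor space 7 + 5 + 2 = 14 ≤ 16, output 10 + 12 + 4 = 26.
lathe + router: floor space 5 + 11 = 16 ≤ 16, output 12 + 15 = 27.
Best is lathe and router with total output 27.

27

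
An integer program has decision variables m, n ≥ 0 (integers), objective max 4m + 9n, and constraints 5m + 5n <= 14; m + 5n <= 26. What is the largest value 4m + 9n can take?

18

The continuous relaxation peaks at (0, 2.8) with value 25.20; rounding to a feasible lattice point costs some objective.
(m,n)=(0,2): 5·0+5·2=10≤14, 1·0+5·2=10≤26, objective 18.
(m,n)=(1,1): 5·1+5·1=10≤14, 1·1+5·1=6≤26, objective 13.
(m,n)=(0,1): 5·0+5·1=5≤14, 1·0+5·1=5≤26, objective 9.
The best lattice point is (0,2), giving 18.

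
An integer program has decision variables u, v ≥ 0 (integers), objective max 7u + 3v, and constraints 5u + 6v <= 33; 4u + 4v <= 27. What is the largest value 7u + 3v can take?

42

Relaxing integrality, the LP optimum is 46.20 at (u,v) = (6.6, 0), which is not an integer point.
(u,v)=(6,0): 5·6+6·0=30≤33, 4·6+4·0=24≤27, objective 42.
(u,v)=(5,1): 5·5+6·1=31≤33, 4·5+4·1=24≤27, objective 38.
(u,v)=(5,0): 5·5+6·0=25≤33, 4·5+4·0=20≤27, objective 35.
No feasible integer point exceeds 42.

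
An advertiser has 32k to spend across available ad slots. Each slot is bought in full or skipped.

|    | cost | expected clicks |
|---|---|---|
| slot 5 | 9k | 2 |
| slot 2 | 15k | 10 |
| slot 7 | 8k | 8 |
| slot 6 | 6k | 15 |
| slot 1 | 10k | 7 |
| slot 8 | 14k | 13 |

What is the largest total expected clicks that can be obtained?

slot 6 + slot 1 + slot 8: cost 6 + 10 + 14 = 30 ≤ 32, expected clicks 15 + 7 + 13 = 35.
slot 7 + slot 6 + slot 8: cost 8 + 6 + 14 = 28 ≤ 32, expected clicks 8 + 15 + 13 = 36.
Best is slot 7, slot 6, and slot 8 with total expected clicks 36.

36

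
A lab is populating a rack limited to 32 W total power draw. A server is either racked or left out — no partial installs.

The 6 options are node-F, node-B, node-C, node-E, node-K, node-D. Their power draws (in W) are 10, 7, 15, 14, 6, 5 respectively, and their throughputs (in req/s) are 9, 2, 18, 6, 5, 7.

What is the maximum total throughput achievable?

34

Allowing fractional choices, the relaxed optimum would be about 35.7, but servers are indivisible.
node-F + node-C + node-K: power draw 10 + 15 + 6 = 31 ≤ 32, throughput 9 + 18 + 5 = 32.
node-C + node-K + node-D: power draw 15 + 6 + 5 = 26 ≤ 32, throughput 18 + 5 + 7 = 30.
node-F + node-C + node-D: power draw 10 + 15 + 5 = 30 ≤ 32, throughput 9 + 18 + 7 = 34.
Best is node-F, node-C, and node-D with total throughput 34.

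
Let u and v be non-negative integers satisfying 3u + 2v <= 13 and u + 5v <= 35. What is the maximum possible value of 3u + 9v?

(u,v)=(0,6): 3·0+2·6=12≤13, 1·0+5·6=30≤35, objective 54.
(u,v)=(1,5): 3·1+2·5=13≤13, 1·1+5·5=26≤35, objective 48.
(u,v)=(0,5): 3·0+2·5=10≤13, 1·0+5·5=25≤35, objective 45.
The best lattice point is (0,6), giving 54.

54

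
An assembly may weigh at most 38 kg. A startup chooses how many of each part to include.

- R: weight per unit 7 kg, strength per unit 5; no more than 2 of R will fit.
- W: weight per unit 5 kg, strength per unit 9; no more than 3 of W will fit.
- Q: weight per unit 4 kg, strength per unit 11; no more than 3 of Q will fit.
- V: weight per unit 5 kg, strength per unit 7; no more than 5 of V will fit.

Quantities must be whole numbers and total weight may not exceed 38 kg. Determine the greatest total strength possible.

74

Q has the best ratio (11/4); taking only Q gives at most 3×11 = 33 (stopped by the supply cap of 3).
Mixing does better — 3×W, 3×Q, and 2×V: weight 37 ≤ 38, strength 3·9 + 3·11 + 2·7 = 74.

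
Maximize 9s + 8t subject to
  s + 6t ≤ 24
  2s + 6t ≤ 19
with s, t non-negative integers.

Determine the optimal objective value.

The continuous relaxation peaks at (9.5, 0) with value 85.50; rounding to a feasible lattice point costs some objective.
(s,t)=(9,0): 1·9+6·0=9≤24, 2·9+6·0=18≤19, objective 81.
(s,t)=(8,0): 1·8+6·0=8≤24, 2·8+6·0=16≤19, objective 72.
The best lattice point is (9,0), giving 81.

81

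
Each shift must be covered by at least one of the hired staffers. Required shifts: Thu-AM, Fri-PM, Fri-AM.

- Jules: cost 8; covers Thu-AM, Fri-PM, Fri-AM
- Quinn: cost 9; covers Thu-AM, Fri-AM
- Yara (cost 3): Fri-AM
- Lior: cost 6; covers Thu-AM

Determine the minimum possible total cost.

8

Jules alone covers Thu-AM, Fri-PM, Fri-AM — every shift.
Total cost: 8.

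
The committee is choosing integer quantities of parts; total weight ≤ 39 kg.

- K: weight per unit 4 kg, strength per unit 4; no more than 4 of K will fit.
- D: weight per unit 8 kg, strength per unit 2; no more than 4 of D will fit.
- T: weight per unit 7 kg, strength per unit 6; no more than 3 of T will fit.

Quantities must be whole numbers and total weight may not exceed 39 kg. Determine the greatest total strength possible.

This is a bounded integer knapsack.
4×K and 3×T: weight 37 ≤ 39, strength 4·4 + 3·6 = 34.
3×K and 3×T: weight 33 ≤ 39, strength 3·4 + 3·6 = 30.
Best is 34.

34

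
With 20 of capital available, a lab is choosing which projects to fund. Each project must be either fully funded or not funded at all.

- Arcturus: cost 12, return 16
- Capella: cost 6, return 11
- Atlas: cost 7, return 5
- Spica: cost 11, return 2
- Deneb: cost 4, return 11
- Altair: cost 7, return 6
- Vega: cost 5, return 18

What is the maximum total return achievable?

Take Capella, Deneb, and Vega: cost 6 + 4 + 5 = 15 ≤ 20, return 11 + 11 + 18 = 40.
No other feasible combination does better.

40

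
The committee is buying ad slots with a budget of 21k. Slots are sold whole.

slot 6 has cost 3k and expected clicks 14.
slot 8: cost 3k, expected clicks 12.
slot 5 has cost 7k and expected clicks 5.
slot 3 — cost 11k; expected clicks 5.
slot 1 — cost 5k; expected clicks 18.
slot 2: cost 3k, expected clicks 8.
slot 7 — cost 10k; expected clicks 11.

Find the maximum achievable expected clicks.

Allowing fractional choices, the relaxed optimum would be about 59.7, but ad slots are indivisible.
slot 6 + slot 8 + slot 1 + slot 7: cost 3 + 3 + 5 + 10 = 21 ≤ 21, expected clicks 14 + 12 + 18 + 11 = 55.
slot 6 + slot 8 + slot 1 + slot 2: cost 3 + 3 + 5 + 3 = 14 ≤ 21, expected clicks 14 + 12 + 18 + 8 = 52.
slot 6 + slot 8 + slot 5 + slot 1 + slot 2: cost 3 + 3 + 7 + 5 + 3 = 21 ≤ 21, expected clicks 14 + 12 + 5 + 18 + 8 = 57.
Best is slot 6, slot 8, slot 5, slot 1, and slot 2 with total expected clicks 57.

57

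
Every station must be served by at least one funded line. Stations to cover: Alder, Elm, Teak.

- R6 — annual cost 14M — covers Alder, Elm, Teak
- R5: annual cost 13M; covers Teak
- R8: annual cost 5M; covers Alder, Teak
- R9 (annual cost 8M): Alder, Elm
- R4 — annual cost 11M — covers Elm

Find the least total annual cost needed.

Choose R8 and R9: together they cover Alder, Elm, Teak — every station.
Total annual cost: 5 + 8 = 13.
No cover costs less than 13.

13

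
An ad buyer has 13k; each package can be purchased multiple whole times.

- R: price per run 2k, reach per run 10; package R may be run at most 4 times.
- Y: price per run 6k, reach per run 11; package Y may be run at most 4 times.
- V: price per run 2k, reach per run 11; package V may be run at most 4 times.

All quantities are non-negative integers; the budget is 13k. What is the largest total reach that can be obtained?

64

V has the best ratio (11/2); taking only V gives at most 4×11 = 44 (stopped by the supply cap of 4).
Mixing does better — 2×R and 4×V: price 12 ≤ 13, reach 2·10 + 4·11 = 64.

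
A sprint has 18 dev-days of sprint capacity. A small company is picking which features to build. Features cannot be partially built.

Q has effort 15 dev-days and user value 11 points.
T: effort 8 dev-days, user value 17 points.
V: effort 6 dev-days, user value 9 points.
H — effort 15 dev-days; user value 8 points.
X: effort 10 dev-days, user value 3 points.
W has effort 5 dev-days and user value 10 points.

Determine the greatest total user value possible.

T + X: effort 8 + 10 = 18 ≤ 18, user value 17 + 3 = 20.
T + V: effort 8 + 6 = 14 ≤ 18, user value 17 + 9 = 26.
T + W: effort 8 + 5 = 13 ≤ 18, user value 17 + 10 = 27.
Best is T and W with total user value 27.

27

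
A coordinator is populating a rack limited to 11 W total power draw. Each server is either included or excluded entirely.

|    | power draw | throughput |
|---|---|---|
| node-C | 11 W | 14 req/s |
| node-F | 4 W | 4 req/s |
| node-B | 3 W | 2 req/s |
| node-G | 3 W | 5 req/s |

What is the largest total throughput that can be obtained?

14

node-F + node-B + node-G: power draw 4 + 3 + 3 = 10 ≤ 11, throughput 4 + 2 + 5 = 11.
node-F + node-G: power draw 4 + 3 = 7 ≤ 11, throughput 4 + 5 = 9.
node-C: power draw 11 ≤ 11, throughput 14.
Best is node-C with total throughput 14.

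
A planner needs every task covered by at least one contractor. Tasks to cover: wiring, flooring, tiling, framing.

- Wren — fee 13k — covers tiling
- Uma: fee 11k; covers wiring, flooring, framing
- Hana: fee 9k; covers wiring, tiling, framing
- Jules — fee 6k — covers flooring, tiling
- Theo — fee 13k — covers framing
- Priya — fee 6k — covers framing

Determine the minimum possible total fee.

This is an integer covering problem.
Choose Hana and Jules: together they cover wiring, flooring, tiling, framing — every task.
Total fee: 9 + 6 = 15.

15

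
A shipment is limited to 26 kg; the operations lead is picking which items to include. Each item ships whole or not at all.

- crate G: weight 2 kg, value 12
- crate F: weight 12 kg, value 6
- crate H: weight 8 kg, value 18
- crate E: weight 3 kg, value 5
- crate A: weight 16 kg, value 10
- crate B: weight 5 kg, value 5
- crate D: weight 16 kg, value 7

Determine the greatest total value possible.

41

Allowing fractional choices, the relaxed optimum would be about 45.0, but items are indivisible.
crate G + crate H + crate A: weight 2 + 8 + 16 = 26 ≤ 26, value 12 + 18 + 10 = 40.
crate G + crate H + crate E + crate B: weight 2 + 8 + 3 + 5 = 18 ≤ 26, value 12 + 18 + 5 + 5 = 40.
crate G + crate F + crate H + crate E: weight 2 + 12 + 8 + 3 = 25 ≤ 26, value 12 + 6 + 18 + 5 = 41.
Best is crate G, crate F, crate H, and crate E with total value 41.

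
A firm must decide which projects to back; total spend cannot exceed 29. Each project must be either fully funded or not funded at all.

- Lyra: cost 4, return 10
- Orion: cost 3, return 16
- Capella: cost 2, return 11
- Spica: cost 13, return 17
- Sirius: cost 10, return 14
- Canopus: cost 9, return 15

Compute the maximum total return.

66

Allowing fractional choices, the relaxed optimum would be about 67.3, but projects are indivisible.
Orion + Capella + Spica + Canopus: cost 3 + 2 + 13 + 9 = 27 ≤ 29, return 16 + 11 + 17 + 15 = 59.
Lyra + Orion + Capella + Sirius + Canopus: cost 4 + 3 + 2 + 10 + 9 = 28 ≤ 29, return 10 + 16 + 11 + 14 + 15 = 66.
Orion + Capella + Spica + Sirius: cost 3 + 2 + 13 + 10 = 28 ≤ 29, return 16 + 11 + 17 + 14 = 58.
Best is Lyra, Orion, Capella, Sirius, and Canopus with total return 66.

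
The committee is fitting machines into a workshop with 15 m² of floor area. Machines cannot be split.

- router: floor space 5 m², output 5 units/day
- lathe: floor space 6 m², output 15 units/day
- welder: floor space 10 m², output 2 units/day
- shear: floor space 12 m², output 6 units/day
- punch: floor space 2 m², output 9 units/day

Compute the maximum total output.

Allowing fractional choices, the relaxed optimum would be about 30.0, but machines are indivisible.
router + lathe + punch: floor space 5 + 6 + 2 = 13 ≤ 15, output 5 + 15 + 9 = 29.
lathe + punch: floor space 6 + 2 = 8 ≤ 15, output 15 + 9 = 24.
Best is router, lathe, and punch with total output 29.

29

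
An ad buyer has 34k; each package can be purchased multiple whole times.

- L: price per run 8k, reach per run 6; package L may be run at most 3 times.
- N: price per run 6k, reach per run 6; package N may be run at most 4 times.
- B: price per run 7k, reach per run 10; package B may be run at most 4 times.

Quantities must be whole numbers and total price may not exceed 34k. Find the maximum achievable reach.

2×N and 3×B: price 33 ≤ 34, reach 2·6 + 3·10 = 42.
1×N and 4×B: price 34 ≤ 34, reach 1·6 + 4·10 = 46.
Best is 46.

46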